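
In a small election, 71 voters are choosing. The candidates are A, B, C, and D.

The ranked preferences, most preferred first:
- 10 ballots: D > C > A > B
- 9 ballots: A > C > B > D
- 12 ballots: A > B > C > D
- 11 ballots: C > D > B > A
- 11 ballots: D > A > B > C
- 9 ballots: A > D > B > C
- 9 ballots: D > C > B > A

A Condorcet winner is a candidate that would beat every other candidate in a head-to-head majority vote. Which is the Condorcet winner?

D vs A: 41–30
D vs B: 50–21
D vs C: 39–32
D beats every other candidate.

D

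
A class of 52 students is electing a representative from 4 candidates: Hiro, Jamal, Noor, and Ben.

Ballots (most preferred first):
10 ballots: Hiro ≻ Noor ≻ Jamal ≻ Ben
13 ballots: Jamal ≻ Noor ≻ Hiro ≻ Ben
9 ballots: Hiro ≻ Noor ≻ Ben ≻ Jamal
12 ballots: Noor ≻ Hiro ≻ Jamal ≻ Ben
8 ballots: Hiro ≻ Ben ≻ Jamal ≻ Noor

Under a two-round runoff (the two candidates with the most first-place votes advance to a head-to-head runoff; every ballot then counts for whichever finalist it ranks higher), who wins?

Round 1 first-place votes: Hiro 27, Jamal 13, Noor 12, Ben 0. Hiro and Jamal advance.
Runoff: Hiro is ranked above Jamal on 39 ballots, Jamal above Hiro on 13.

Hiro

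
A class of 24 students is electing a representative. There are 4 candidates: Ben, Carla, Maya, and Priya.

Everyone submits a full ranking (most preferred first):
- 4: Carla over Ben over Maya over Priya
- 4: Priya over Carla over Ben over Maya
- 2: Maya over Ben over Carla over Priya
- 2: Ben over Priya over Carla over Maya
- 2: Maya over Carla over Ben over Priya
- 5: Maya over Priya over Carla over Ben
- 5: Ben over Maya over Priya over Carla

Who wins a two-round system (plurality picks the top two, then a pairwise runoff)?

Round 1 first-place votes: Ben 7, Carla 4, Maya 9, Priya 4. Maya and Ben advance.
Runoff: Maya is ranked above Ben on 9 ballots, Ben above Maya on 15.

Ben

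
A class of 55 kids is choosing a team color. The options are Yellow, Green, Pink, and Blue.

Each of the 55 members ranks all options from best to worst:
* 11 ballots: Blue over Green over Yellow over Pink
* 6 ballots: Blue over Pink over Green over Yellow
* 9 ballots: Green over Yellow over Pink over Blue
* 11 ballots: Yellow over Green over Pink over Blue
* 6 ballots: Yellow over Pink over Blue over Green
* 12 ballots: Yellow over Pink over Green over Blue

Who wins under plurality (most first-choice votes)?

Yellow

First-place votes: Yellow 29, Green 9, Pink 0, Blue 17.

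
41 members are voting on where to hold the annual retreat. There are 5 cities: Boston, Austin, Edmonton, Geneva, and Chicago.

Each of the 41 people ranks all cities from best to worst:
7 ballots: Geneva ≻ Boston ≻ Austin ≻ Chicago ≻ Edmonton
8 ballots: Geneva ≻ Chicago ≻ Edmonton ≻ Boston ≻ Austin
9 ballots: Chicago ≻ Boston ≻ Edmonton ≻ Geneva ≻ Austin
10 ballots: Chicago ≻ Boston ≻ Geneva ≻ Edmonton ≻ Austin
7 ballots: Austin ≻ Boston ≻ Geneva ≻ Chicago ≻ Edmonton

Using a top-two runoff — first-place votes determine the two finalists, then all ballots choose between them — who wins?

Geneva

Round 1 first-place votes: Boston 0, Austin 7, Edmonton 0, Geneva 15, Chicago 19. Chicago and Geneva advance.
Runoff: Chicago is ranked above Geneva on 19 ballots, Geneva above Chicago on 22.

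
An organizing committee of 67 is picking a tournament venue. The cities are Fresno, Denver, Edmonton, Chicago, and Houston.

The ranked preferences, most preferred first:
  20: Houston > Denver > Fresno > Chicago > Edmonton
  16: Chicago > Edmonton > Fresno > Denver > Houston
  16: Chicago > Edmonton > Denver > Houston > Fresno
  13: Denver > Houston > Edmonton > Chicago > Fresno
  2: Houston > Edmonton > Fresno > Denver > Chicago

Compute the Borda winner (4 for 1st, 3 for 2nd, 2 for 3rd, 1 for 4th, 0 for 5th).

Denver

Fresno: 20×2 + 16×2 + 16×0 + 13×0 + 2×2 = 76
Denver: 20×3 + 16×1 + 16×2 + 13×4 + 2×1 = 162
Edmonton: 20×0 + 16×3 + 16×3 + 13×2 + 2×3 = 128
Chicago: 20×1 + 16×4 + 16×4 + 13×1 + 2×0 = 161
Houston: 20×4 + 16×0 + 16×1 + 13×3 + 2×4 = 143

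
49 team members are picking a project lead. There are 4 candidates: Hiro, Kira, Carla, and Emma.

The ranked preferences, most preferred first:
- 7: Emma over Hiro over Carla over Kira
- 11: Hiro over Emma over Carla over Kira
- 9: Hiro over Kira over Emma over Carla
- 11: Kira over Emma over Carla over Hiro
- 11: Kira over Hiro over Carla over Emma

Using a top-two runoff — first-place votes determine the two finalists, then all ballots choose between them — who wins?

Round 1 first-place votes: Hiro 20, Kira 22, Carla 0, Emma 7. Kira and Hiro advance.
Runoff: Kira is ranked above Hiro on 22 ballots, Hiro above Kira on 27.

Hiro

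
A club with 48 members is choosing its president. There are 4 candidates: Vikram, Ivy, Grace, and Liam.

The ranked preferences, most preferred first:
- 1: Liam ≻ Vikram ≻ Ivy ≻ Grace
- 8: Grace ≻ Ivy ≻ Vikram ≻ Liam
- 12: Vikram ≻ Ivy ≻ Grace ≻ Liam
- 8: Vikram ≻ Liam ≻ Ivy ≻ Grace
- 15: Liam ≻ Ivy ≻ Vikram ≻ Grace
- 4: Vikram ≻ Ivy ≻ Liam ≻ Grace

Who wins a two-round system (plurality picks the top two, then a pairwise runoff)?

Vikram

Round 1 first-place votes: Vikram 24, Ivy 0, Grace 8, Liam 16. Vikram and Liam advance.
Runoff: Vikram is ranked above Liam on 32 ballots, Liam above Vikram on 16.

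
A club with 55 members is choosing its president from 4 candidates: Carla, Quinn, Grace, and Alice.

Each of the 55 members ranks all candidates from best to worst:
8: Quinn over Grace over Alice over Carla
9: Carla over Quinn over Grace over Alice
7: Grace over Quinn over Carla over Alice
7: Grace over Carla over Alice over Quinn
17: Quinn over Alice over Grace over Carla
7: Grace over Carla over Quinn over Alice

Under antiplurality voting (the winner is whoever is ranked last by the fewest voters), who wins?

Grace

Last-place votes: Carla 25, Quinn 7, Grace 0, Alice 23.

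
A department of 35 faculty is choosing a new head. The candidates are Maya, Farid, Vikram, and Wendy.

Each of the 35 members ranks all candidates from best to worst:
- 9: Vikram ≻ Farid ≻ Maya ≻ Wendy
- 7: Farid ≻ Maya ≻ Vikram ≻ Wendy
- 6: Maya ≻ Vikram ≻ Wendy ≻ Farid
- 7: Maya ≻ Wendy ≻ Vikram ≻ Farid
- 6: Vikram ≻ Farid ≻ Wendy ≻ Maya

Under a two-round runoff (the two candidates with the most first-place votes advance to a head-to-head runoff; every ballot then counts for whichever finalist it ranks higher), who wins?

Maya

Round 1 first-place votes: Maya 13, Farid 7, Vikram 15, Wendy 0. Vikram and Maya advance.
Runoff: Vikram is ranked above Maya on 15 ballots, Maya above Vikram on 20.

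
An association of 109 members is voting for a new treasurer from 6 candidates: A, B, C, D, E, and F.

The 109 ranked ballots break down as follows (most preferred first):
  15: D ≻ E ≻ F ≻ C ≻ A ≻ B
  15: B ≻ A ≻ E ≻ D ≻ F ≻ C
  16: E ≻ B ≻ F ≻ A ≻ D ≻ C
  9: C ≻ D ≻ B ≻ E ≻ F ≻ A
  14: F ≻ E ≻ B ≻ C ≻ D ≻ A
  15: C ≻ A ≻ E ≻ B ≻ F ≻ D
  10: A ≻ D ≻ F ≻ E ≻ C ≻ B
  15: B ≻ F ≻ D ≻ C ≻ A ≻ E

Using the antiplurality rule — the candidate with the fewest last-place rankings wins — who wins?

Last-place votes: A 23, B 25, C 31, D 15, E 15, F 0.

F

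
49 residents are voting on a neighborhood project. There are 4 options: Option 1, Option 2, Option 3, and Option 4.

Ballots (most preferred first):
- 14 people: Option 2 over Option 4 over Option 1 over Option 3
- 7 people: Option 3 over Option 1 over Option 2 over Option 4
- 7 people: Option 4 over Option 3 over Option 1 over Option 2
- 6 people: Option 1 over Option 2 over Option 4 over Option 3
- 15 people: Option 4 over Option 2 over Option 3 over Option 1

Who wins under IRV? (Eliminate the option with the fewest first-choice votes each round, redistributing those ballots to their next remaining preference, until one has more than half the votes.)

Round 1: Option 1 6, Option 2 14, Option 3 7, Option 4 22. Option 1 eliminated.
Round 2: Option 2 20, Option 3 7, Option 4 22. Option 3 eliminated.
Round 3: Option 2 27, Option 4 22. Option 2 has a majority (≥25).

Option 2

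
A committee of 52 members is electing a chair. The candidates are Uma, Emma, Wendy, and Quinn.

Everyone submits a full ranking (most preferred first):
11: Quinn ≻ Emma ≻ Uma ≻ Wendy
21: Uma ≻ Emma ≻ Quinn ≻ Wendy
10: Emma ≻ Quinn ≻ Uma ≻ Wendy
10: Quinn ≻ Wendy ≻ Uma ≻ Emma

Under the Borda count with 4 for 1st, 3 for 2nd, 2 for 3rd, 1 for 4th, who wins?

Uma: 11×2 + 21×4 + 10×2 + 10×2 = 146
Emma: 11×3 + 21×3 + 10×4 + 10×1 = 146
Wendy: 11×1 + 21×1 + 10×1 + 10×3 = 72
Quinn: 11×4 + 21×2 + 10×3 + 10×4 = 156

Quinn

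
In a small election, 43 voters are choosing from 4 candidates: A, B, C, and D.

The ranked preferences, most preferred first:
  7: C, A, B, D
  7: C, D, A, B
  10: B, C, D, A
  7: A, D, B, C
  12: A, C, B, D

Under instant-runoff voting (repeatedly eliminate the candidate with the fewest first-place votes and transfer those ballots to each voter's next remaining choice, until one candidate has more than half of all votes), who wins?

Round 1: A 19, B 10, C 14, D 0. D eliminated.
Round 2: A 19, B 10, C 14. B eliminated.
Round 3: A 19, C 24. C has a majority (≥22).

C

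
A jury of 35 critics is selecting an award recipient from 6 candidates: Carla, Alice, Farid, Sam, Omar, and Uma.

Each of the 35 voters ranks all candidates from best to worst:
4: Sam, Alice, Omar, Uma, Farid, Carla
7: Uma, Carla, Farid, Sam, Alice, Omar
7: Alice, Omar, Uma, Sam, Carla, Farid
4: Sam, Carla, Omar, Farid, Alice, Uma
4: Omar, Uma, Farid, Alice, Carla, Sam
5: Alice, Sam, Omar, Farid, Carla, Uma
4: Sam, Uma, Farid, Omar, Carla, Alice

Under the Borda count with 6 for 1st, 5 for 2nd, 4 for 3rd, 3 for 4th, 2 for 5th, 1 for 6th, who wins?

Sam

Carla: 4×1 + 7×5 + 7×2 + 4×5 + 4×2 + 5×2 + 4×2 = 99
Alice: 4×5 + 7×2 + 7×6 + 4×2 + 4×3 + 5×6 + 4×1 = 130
Farid: 4×2 + 7×4 + 7×1 + 4×3 + 4×4 + 5×3 + 4×4 = 102
Sam: 4×6 + 7×3 + 7×3 + 4×6 + 4×1 + 5×5 + 4×6 = 143
Omar: 4×4 + 7×1 + 7×5 + 4×4 + 4×6 + 5×4 + 4×3 = 130
Uma: 4×3 + 7×6 + 7×4 + 4×1 + 4×5 + 5×1 + 4×5 = 131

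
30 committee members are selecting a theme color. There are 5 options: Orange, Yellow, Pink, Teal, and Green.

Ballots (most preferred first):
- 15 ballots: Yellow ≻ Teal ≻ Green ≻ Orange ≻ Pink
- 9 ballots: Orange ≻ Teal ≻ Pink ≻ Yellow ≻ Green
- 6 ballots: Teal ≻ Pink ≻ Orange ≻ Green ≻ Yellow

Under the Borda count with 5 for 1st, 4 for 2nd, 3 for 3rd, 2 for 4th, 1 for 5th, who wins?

Teal

Orange: 15×2 + 9×5 + 6×3 = 93
Yellow: 15×5 + 9×2 + 6×1 = 99
Pink: 15×1 + 9×3 + 6×4 = 66
Teal: 15×4 + 9×4 + 6×5 = 126
Green: 15×3 + 9×1 + 6×2 = 66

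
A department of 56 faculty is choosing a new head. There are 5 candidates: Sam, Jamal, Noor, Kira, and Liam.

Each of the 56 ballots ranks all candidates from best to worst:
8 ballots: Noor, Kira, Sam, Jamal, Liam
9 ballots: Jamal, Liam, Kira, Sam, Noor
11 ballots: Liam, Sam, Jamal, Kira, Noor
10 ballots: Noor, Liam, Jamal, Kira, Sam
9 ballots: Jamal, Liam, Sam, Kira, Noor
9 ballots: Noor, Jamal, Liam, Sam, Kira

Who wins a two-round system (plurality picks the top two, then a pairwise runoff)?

Jamal

Round 1 first-place votes: Sam 0, Jamal 18, Noor 27, Kira 0, Liam 11. Noor and Jamal advance.
Runoff: Noor is ranked above Jamal on 27 ballots, Jamal above Noor on 29.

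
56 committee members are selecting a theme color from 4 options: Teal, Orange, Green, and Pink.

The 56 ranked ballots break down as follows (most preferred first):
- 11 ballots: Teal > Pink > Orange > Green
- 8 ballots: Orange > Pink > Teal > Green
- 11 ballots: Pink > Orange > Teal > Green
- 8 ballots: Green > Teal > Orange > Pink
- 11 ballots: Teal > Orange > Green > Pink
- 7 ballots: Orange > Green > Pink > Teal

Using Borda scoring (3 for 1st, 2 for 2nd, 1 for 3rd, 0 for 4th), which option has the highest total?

Orange

Teal: 11×3 + 8×1 + 11×1 + 8×2 + 11×3 + 7×0 = 101
Orange: 11×1 + 8×3 + 11×2 + 8×1 + 11×2 + 7×3 = 108
Green: 11×0 + 8×0 + 11×0 + 8×3 + 11×1 + 7×2 = 49
Pink: 11×2 + 8×2 + 11×3 + 8×0 + 11×0 + 7×1 = 78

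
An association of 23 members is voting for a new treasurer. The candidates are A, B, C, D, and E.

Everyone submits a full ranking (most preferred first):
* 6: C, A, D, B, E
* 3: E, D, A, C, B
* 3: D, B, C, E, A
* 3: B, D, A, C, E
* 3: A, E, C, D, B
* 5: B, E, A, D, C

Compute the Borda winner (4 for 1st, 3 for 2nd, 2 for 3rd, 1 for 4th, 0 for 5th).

A: 6×3 + 3×2 + 3×0 + 3×2 + 3×4 + 5×2 = 52
B: 6×1 + 3×0 + 3×3 + 3×4 + 3×0 + 5×4 = 47
C: 6×4 + 3×1 + 3×2 + 3×1 + 3×2 + 5×0 = 42
D: 6×2 + 3×3 + 3×4 + 3×3 + 3×1 + 5×1 = 50
E: 6×0 + 3×4 + 3×1 + 3×0 + 3×3 + 5×3 = 39

A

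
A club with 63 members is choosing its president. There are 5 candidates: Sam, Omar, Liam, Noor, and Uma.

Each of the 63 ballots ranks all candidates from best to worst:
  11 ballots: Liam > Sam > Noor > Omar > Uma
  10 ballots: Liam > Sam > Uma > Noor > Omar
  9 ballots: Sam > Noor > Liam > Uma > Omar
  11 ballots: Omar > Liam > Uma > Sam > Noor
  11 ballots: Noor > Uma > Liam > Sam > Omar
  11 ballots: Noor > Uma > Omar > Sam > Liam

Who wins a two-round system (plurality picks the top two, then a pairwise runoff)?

Liam

Round 1 first-place votes: Sam 9, Omar 11, Liam 21, Noor 22, Uma 0. Noor and Liam advance.
Runoff: Noor is ranked above Liam on 31 ballots, Liam above Noor on 32.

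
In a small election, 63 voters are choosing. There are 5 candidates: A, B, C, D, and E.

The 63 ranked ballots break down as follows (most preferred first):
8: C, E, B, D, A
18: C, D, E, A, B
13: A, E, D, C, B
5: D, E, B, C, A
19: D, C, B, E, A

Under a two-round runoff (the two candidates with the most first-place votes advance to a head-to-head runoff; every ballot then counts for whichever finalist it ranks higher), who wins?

D

Round 1 first-place votes: A 13, B 0, C 26, D 24, E 0. C and D advance.
Runoff: C is ranked above D on 26 ballots, D above C on 37.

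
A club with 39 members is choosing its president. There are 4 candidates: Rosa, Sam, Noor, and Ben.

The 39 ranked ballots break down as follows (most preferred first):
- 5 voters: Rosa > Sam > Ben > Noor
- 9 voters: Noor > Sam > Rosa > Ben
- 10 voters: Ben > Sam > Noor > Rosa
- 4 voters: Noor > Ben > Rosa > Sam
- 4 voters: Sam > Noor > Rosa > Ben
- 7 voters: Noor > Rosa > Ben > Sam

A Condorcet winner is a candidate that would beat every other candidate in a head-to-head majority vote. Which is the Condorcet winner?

Noor

Noor vs Rosa: 34–5
Noor vs Sam: 20–19
Noor vs Ben: 24–15
Noor beats every other candidate.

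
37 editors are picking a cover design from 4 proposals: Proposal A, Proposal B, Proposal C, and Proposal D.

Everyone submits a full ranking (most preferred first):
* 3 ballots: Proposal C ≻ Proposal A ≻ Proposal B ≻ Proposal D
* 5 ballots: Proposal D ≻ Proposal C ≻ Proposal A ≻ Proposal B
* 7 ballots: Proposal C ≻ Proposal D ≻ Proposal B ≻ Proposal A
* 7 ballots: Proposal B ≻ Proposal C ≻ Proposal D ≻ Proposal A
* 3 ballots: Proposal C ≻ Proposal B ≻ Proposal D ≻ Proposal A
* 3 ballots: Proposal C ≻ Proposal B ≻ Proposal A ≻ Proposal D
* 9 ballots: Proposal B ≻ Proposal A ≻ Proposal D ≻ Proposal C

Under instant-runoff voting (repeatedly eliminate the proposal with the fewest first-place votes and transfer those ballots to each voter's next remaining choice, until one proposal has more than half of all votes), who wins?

Round 1: Proposal A 0, Proposal B 16, Proposal C 16, Proposal D 5. Proposal A eliminated.
Round 2: Proposal B 16, Proposal C 16, Proposal D 5. Proposal D eliminated.
Round 3: Proposal B 16, Proposal C 21. Proposal C has a majority (≥19).

Proposal C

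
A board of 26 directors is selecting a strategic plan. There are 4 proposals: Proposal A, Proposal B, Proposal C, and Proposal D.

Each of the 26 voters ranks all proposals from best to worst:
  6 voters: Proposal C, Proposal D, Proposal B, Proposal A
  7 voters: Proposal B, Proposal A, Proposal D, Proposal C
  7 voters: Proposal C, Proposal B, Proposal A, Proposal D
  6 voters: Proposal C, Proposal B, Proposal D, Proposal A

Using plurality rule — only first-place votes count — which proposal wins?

First-place votes: Proposal A 0, Proposal B 7, Proposal C 19, Proposal D 0.

Proposal C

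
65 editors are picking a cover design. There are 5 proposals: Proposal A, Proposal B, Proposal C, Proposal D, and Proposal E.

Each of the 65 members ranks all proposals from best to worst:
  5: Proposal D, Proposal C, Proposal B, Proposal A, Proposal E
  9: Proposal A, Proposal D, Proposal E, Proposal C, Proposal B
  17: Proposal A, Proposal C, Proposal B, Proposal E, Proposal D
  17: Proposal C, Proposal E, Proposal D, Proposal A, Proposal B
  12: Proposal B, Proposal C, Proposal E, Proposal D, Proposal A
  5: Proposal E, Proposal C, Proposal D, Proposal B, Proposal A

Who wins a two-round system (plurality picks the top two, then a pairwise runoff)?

Round 1 first-place votes: Proposal A 26, Proposal B 12, Proposal C 17, Proposal D 5, Proposal E 5. Proposal A and Proposal C advance.
Runoff: Proposal A is ranked above Proposal C on 26 ballots, Proposal C above Proposal A on 39.

Proposal C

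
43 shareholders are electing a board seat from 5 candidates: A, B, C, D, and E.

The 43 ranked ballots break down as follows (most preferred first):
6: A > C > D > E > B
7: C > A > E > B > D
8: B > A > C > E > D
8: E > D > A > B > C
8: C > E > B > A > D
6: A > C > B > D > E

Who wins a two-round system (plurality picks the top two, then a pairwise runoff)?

Round 1 first-place votes: A 12, B 8, C 15, D 0, E 8. C and A advance.
Runoff: C is ranked above A on 15 ballots, A above C on 28.

A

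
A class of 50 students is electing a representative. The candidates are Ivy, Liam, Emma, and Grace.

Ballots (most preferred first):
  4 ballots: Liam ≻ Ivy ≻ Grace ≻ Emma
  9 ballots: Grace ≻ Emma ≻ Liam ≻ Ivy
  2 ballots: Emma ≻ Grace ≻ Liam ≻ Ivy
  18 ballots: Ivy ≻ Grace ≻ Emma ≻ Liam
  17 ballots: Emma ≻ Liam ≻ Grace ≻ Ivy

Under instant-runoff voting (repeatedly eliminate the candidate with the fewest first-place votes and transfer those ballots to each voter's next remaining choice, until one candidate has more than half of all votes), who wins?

Emma

Round 1: Ivy 18, Liam 4, Emma 19, Grace 9. Liam eliminated.
Round 2: Ivy 22, Emma 19, Grace 9. Grace eliminated.
Round 3: Ivy 22, Emma 28. Emma has a majority (≥26).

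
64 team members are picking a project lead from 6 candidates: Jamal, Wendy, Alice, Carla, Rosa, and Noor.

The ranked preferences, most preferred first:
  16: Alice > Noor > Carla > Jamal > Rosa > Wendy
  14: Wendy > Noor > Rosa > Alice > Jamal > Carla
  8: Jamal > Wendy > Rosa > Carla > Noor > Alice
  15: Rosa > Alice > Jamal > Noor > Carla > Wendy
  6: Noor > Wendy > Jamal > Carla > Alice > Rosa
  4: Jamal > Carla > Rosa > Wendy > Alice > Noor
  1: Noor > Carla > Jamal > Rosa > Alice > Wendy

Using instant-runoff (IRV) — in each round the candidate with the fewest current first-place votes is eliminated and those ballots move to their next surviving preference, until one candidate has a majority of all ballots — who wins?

Round 1: Jamal 12, Wendy 14, Alice 16, Carla 0, Rosa 15, Noor 7. Carla eliminated.
Round 2: Jamal 12, Wendy 14, Alice 16, Rosa 15, Noor 7. Noor eliminated.
Round 3: Jamal 13, Wendy 20, Alice 16, Rosa 15. Jamal eliminated.
Round 4: Wendy 28, Alice 16, Rosa 20. Alice eliminated.
Round 5: Wendy 28, Rosa 36. Rosa has a majority (≥33).

Rosa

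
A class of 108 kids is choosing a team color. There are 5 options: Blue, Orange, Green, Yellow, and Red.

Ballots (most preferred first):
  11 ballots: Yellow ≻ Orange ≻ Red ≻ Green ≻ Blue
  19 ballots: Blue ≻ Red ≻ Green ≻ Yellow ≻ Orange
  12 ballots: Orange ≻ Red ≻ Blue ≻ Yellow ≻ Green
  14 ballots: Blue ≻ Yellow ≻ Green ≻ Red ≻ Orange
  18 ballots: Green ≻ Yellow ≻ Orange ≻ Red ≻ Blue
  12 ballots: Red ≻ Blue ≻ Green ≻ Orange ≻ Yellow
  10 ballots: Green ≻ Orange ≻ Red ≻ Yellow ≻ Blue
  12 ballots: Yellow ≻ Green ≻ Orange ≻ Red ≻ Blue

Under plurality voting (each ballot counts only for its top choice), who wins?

First-place votes: Blue 33, Orange 12, Green 28, Yellow 23, Red 12.

Blue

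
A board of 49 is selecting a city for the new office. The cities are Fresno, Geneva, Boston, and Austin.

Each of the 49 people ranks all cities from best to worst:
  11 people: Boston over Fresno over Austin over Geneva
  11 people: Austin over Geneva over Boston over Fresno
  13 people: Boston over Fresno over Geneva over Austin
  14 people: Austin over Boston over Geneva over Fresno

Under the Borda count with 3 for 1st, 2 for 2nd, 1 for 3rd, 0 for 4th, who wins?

Boston

Fresno: 11×2 + 11×0 + 13×2 + 14×0 = 48
Geneva: 11×0 + 11×2 + 13×1 + 14×1 = 49
Boston: 11×3 + 11×1 + 13×3 + 14×2 = 111
Austin: 11×1 + 11×3 + 13×0 + 14×3 = 86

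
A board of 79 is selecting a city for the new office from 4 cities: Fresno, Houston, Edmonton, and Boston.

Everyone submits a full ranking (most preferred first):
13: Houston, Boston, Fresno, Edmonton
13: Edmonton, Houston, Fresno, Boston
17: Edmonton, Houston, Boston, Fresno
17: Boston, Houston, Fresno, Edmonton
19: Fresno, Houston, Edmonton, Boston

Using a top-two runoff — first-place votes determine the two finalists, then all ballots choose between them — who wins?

Round 1 first-place votes: Fresno 19, Houston 13, Edmonton 30, Boston 17. Edmonton and Fresno advance.
Runoff: Edmonton is ranked above Fresno on 30 ballots, Fresno above Edmonton on 49.

Fresno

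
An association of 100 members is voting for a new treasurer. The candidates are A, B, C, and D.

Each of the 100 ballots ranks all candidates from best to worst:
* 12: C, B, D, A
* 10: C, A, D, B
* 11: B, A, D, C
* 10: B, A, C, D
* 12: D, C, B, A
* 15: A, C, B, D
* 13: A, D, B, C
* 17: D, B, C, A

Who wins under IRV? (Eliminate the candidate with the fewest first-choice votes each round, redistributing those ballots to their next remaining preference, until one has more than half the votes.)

A

Round 1: A 28, B 21, C 22, D 29. B eliminated.
Round 2: A 49, C 22, D 29. C eliminated.
Round 3: A 59, D 41. A has a majority (≥51).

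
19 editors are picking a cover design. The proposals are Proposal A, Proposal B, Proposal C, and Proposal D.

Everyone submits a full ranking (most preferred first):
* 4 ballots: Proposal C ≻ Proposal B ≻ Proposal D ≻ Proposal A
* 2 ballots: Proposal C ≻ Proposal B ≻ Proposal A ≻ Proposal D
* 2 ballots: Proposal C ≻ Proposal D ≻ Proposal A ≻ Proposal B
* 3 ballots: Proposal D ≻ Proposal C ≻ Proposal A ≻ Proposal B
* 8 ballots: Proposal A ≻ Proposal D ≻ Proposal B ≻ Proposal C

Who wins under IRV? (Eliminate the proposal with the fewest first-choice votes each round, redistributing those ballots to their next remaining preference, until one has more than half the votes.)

Proposal C

Round 1: Proposal A 8, Proposal B 0, Proposal C 8, Proposal D 3. Proposal B eliminated.
Round 2: Proposal A 8, Proposal C 8, Proposal D 3. Proposal D eliminated.
Round 3: Proposal A 8, Proposal C 11. Proposal C has a majority (≥10).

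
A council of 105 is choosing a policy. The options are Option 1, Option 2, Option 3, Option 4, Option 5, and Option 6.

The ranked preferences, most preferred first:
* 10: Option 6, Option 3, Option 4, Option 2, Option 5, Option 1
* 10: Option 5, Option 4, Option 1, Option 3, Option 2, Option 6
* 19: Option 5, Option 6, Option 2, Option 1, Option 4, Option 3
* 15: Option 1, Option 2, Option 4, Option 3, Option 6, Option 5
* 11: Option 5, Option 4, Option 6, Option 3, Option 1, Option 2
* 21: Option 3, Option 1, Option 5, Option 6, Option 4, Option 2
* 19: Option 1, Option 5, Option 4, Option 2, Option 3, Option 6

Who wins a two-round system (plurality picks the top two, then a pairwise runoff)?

Round 1 first-place votes: Option 1 34, Option 2 0, Option 3 21, Option 4 0, Option 5 40, Option 6 10. Option 5 and Option 1 advance.
Runoff: Option 5 is ranked above Option 1 on 50 ballots, Option 1 above Option 5 on 55.

Option 1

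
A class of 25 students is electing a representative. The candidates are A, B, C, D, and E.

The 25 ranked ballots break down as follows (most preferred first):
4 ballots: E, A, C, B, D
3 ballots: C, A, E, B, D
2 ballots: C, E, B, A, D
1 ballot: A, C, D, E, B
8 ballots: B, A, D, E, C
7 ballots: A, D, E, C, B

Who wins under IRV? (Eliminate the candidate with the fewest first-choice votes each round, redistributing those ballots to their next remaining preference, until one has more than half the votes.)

A

Round 1: A 8, B 8, C 5, D 0, E 4. D eliminated.
Round 2: A 8, B 8, C 5, E 4. E eliminated.
Round 3: A 12, B 8, C 5. C eliminated.
Round 4: A 15, B 10. A has a majority (≥13).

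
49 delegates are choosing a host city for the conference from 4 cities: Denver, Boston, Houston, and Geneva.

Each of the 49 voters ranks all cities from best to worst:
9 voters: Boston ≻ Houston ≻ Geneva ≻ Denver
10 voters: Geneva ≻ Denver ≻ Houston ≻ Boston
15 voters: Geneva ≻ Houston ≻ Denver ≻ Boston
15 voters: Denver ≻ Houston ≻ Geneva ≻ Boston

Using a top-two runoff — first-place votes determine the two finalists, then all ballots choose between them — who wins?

Round 1 first-place votes: Denver 15, Boston 9, Houston 0, Geneva 25. Geneva and Denver advance.
Runoff: Geneva is ranked above Denver on 34 ballots, Denver above Geneva on 15.

Geneva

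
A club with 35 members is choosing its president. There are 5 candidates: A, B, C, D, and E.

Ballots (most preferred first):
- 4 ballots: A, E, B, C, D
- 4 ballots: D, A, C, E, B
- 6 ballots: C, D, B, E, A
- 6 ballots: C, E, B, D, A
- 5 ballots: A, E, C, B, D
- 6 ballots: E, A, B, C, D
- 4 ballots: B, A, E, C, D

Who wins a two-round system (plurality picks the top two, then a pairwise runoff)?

A

Round 1 first-place votes: A 9, B 4, C 12, D 4, E 6. C and A advance.
Runoff: C is ranked above A on 12 ballots, A above C on 23.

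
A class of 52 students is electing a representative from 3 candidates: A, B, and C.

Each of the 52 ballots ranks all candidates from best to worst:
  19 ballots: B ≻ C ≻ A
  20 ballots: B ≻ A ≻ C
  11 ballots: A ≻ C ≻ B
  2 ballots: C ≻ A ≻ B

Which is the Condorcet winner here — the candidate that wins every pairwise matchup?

B vs A: 39–13
B vs C: 39–13
B beats every other candidate.

B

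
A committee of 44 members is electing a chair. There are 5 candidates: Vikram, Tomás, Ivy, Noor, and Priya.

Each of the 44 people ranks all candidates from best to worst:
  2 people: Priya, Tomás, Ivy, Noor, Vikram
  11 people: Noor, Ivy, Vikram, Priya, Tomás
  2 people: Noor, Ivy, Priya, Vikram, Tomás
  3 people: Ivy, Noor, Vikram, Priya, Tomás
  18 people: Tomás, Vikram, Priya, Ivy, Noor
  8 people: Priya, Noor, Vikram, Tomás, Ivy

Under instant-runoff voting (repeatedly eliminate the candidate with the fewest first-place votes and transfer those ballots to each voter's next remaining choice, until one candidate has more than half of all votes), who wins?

Noor

Round 1: Vikram 0, Tomás 18, Ivy 3, Noor 13, Priya 10. Vikram eliminated.
Round 2: Tomás 18, Ivy 3, Noor 13, Priya 10. Ivy eliminated.
Round 3: Tomás 18, Noor 16, Priya 10. Priya eliminated.
Round 4: Tomás 20, Noor 24. Noor has a majority (≥23).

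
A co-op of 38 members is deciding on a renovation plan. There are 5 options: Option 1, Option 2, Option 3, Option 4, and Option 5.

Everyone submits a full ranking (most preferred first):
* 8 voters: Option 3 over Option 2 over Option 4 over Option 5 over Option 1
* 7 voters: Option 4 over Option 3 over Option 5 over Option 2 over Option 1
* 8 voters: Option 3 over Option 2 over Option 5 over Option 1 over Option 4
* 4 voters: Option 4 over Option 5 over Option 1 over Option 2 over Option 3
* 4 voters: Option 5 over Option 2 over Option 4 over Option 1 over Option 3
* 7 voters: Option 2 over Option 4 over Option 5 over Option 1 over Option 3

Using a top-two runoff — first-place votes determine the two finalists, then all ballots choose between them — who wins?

Round 1 first-place votes: Option 1 0, Option 2 7, Option 3 16, Option 4 11, Option 5 4. Option 3 and Option 4 advance.
Runoff: Option 3 is ranked above Option 4 on 16 ballots, Option 4 above Option 3 on 22.

Option 4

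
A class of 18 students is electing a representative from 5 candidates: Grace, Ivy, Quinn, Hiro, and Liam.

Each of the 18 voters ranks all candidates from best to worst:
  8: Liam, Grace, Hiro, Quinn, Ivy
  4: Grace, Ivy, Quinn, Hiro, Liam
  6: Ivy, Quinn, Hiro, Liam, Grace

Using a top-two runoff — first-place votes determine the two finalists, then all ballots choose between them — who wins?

Round 1 first-place votes: Grace 4, Ivy 6, Quinn 0, Hiro 0, Liam 8. Liam and Ivy advance.
Runoff: Liam is ranked above Ivy on 8 ballots, Ivy above Liam on 10.

Ivy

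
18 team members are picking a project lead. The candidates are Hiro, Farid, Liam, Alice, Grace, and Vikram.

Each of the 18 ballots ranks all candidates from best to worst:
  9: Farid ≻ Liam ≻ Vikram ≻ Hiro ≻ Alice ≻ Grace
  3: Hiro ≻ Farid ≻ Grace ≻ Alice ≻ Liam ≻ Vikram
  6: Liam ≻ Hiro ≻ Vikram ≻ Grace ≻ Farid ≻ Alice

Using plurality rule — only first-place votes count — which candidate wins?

Farid

First-place votes: Hiro 3, Farid 9, Liam 6, Alice 0, Grace 0, Vikram 0.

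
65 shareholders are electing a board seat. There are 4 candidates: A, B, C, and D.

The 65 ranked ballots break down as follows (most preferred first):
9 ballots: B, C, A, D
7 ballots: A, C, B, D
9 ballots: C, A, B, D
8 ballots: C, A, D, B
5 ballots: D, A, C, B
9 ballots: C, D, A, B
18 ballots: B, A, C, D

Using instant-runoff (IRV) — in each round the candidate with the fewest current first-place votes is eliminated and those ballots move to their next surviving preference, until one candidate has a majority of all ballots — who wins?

C

Round 1: A 7, B 27, C 26, D 5. D eliminated.
Round 2: A 12, B 27, C 26. A eliminated.
Round 3: B 27, C 38. C has a majority (≥33).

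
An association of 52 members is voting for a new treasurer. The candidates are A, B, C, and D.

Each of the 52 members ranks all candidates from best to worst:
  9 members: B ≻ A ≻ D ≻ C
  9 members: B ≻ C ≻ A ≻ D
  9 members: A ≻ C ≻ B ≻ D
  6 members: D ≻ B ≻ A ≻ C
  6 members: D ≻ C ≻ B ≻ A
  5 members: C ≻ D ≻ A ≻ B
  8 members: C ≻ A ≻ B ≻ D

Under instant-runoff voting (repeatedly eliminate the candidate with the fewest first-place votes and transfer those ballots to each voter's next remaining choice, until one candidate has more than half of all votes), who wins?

C

Round 1: A 9, B 18, C 13, D 12. A eliminated.
Round 2: B 18, C 22, D 12. D eliminated.
Round 3: B 24, C 28. C has a majority (≥27).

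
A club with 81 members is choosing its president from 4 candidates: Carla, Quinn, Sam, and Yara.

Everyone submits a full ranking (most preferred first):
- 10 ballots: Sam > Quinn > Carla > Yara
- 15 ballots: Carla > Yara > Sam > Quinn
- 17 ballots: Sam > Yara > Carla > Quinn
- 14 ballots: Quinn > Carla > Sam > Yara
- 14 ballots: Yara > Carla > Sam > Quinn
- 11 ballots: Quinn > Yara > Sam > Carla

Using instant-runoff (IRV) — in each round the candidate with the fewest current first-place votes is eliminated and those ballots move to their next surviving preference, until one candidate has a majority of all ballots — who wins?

Carla

Round 1: Carla 15, Quinn 25, Sam 27, Yara 14. Yara eliminated.
Round 2: Carla 29, Quinn 25, Sam 27. Quinn eliminated.
Round 3: Carla 43, Sam 38. Carla has a majority (≥41).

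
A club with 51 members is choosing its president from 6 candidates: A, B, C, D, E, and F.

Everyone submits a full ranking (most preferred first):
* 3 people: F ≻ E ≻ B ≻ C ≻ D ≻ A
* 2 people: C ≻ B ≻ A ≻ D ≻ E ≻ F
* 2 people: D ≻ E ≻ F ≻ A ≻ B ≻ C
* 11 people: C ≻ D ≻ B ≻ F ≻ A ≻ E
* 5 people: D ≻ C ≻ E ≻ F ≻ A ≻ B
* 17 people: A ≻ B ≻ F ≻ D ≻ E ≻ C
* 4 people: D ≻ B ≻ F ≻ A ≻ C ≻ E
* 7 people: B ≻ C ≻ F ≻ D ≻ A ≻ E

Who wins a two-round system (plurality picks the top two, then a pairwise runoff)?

C

Round 1 first-place votes: A 17, B 7, C 13, D 11, E 0, F 3. A and C advance.
Runoff: A is ranked above C on 23 ballots, C above A on 28.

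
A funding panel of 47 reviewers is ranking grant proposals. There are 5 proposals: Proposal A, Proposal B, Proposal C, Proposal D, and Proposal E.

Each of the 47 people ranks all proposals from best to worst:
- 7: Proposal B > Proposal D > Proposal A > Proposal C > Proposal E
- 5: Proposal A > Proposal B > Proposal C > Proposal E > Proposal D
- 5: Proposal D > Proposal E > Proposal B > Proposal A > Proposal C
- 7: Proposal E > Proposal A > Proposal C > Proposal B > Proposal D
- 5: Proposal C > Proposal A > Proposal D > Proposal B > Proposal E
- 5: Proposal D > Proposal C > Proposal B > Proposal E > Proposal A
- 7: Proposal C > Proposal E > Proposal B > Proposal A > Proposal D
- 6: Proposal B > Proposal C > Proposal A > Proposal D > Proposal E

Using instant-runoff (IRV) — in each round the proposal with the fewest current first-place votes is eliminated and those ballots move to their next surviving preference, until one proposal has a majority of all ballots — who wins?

Proposal C

Round 1: Proposal A 5, Proposal B 13, Proposal C 12, Proposal D 10, Proposal E 7. Proposal A eliminated.
Round 2: Proposal B 18, Proposal C 12, Proposal D 10, Proposal E 7. Proposal E eliminated.
Round 3: Proposal B 18, Proposal C 19, Proposal D 10. Proposal D eliminated.
Round 4: Proposal B 23, Proposal C 24. Proposal C has a majority (≥24).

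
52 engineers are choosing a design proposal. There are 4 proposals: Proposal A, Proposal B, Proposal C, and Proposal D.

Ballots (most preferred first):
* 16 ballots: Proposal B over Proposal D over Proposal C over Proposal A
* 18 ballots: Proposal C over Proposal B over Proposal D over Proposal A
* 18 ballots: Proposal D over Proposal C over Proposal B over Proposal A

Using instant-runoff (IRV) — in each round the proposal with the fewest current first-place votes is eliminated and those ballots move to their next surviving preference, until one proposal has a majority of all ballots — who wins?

Round 1: Proposal A 0, Proposal B 16, Proposal C 18, Proposal D 18. Proposal A eliminated.
Round 2: Proposal B 16, Proposal C 18, Proposal D 18. Proposal B eliminated.
Round 3: Proposal C 18, Proposal D 34. Proposal D has a majority (≥27).

Proposal D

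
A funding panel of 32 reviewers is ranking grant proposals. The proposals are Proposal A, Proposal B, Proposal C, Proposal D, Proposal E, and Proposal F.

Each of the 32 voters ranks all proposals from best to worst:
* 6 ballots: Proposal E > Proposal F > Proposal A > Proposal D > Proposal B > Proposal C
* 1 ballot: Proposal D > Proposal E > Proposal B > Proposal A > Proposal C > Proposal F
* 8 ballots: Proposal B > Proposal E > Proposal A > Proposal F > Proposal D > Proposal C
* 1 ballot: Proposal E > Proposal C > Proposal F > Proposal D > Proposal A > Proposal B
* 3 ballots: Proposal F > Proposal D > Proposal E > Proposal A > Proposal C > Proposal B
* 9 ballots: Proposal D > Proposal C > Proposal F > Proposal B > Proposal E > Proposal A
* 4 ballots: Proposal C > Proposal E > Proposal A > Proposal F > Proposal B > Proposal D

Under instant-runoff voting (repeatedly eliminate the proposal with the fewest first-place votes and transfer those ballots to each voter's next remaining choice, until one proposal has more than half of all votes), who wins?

Proposal E

Round 1: Proposal A 0, Proposal B 8, Proposal C 4, Proposal D 10, Proposal E 7, Proposal F 3. Proposal A eliminated.
Round 2: Proposal B 8, Proposal C 4, Proposal D 10, Proposal E 7, Proposal F 3. Proposal F eliminated.
Round 3: Proposal B 8, Proposal C 4, Proposal D 13, Proposal E 7. Proposal C eliminated.
Round 4: Proposal B 8, Proposal D 13, Proposal E 11. Proposal B eliminated.
Round 5: Proposal D 13, Proposal E 19. Proposal E has a majority (≥17).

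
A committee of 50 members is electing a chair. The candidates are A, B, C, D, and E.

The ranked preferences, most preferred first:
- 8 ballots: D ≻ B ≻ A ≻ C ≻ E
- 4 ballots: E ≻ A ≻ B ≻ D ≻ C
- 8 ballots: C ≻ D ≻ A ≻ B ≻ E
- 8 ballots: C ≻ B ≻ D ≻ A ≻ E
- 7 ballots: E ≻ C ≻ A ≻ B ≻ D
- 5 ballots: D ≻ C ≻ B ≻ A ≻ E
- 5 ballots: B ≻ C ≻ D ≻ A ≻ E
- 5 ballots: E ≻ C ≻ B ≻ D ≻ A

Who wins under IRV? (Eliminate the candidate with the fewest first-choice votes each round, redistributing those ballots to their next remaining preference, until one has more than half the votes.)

Round 1: A 0, B 5, C 16, D 13, E 16. A eliminated.
Round 2: B 5, C 16, D 13, E 16. B eliminated.
Round 3: C 21, D 13, E 16. D eliminated.
Round 4: C 34, E 16. C has a majority (≥26).

C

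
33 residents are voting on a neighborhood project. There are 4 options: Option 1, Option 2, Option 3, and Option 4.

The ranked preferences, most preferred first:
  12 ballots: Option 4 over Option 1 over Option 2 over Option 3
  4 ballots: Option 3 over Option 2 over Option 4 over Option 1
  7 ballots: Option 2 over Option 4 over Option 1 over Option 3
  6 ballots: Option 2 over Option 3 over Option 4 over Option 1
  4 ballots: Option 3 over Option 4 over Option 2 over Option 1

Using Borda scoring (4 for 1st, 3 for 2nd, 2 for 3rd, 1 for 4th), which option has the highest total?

Option 1: 12×3 + 4×1 + 7×2 + 6×1 + 4×1 = 64
Option 2: 12×2 + 4×3 + 7×4 + 6×4 + 4×2 = 96
Option 3: 12×1 + 4×4 + 7×1 + 6×3 + 4×4 = 69
Option 4: 12×4 + 4×2 + 7×3 + 6×2 + 4×3 = 101

Option 4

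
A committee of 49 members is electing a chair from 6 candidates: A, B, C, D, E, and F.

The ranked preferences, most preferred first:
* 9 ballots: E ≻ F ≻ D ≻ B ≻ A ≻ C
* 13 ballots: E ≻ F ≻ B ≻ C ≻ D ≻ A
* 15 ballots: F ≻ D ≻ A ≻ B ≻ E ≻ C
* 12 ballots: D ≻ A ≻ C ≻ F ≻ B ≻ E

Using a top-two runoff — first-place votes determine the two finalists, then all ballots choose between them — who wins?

Round 1 first-place votes: A 0, B 0, C 0, D 12, E 22, F 15. E and F advance.
Runoff: E is ranked above F on 22 ballots, F above E on 27.

F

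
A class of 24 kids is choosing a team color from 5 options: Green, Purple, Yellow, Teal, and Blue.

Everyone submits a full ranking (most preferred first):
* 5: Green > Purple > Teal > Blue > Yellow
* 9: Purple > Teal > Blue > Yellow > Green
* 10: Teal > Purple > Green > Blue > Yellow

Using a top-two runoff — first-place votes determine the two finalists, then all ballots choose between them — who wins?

Purple

Round 1 first-place votes: Green 5, Purple 9, Yellow 0, Teal 10, Blue 0. Teal and Purple advance.
Runoff: Teal is ranked above Purple on 10 ballots, Purple above Teal on 14.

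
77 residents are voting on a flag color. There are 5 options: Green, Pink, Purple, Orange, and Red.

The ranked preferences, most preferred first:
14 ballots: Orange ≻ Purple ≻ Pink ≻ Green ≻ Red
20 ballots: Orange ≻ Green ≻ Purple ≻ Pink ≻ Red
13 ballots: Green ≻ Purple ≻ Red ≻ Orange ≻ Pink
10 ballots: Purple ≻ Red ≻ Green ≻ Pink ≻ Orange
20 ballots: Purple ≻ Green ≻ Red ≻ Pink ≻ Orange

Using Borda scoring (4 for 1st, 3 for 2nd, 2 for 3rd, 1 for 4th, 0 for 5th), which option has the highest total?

Green: 14×1 + 20×3 + 13×4 + 10×2 + 20×3 = 206
Pink: 14×2 + 20×1 + 13×0 + 10×1 + 20×1 = 78
Purple: 14×3 + 20×2 + 13×3 + 10×4 + 20×4 = 241
Orange: 14×4 + 20×4 + 13×1 + 10×0 + 20×0 = 149
Red: 14×0 + 20×0 + 13×2 + 10×3 + 20×2 = 96

Purple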